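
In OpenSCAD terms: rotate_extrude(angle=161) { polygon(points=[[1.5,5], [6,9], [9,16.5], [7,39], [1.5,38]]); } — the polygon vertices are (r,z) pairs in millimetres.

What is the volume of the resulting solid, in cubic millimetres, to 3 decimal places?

Profile (r,z), 5 vertices: (1.5,5) (6,9) (9,16.5) (7,39) (1.5,38)
edge 0: (1.5,5)→(6,9)  cross = 1.5·9 − 6·5 = -16.5000; (r_i+r_j)·cross = 7.5·-16.5000 = -123.7500
edge 1: (6,9)→(9,16.5)  cross = 6·16.5 − 9·9 = 18.0000; (r_i+r_j)·cross = 15·18.0000 = 270.0000
edge 2: (9,16.5)→(7,39)  cross = 9·39 − 7·16.5 = 235.5000; (r_i+r_j)·cross = 16·235.5000 = 3768.0000
edge 3: (7,39)→(1.5,38)  cross = 7·38 − 1.5·39 = 207.5000; (r_i+r_j)·cross = 8.5·207.5000 = 1763.7500
edge 4: (1.5,38)→(1.5,5)  cross = 1.5·5 − 1.5·38 = -49.5000; (r_i+r_j)·cross = 3·-49.5000 = -148.5000
Σcross = 395.0000 → A = |Σcross|/2 = 197.5000 mm²
Σ(r_i+r_j)·cross = 5529.5000 → first moment M = |Σ|/6 = 921.5833
R_c = M/A = 921.5833/197.5000 = 4.6662 mm
θ = 161° = 2.809980 rad
V = θ·R_c·A = 2.809980·4.6662·197.5000 = 2589.631 mm³

Volume = 2589.631 mm³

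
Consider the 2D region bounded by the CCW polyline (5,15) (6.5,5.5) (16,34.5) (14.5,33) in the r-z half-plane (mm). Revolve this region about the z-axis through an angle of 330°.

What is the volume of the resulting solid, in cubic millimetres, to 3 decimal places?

Profile (r,z), 4 vertices: (5,15) (6.5,5.5) (16,34.5) (14.5,33)
edge 0: (5,15)→(6.5,5.5)  cross = 5·5.5 − 6.5·15 = -70.0000; (r_i+r_j)·cross = 11.5·-70.0000 = -805.0000
edge 1: (6.5,5.5)→(16,34.5)  cross = 6.5·34.5 − 16·5.5 = 136.2500; (r_i+r_j)·cross = 22.5·136.2500 = 3065.6250
edge 2: (16,34.5)→(14.5,33)  cross = 16·33 − 14.5·34.5 = 27.7500; (r_i+r_j)·cross = 30.5·27.7500 = 846.3750
edge 3: (14.5,33)→(5,15)  cross = 14.5·15 − 5·33 = 52.5000; (r_i+r_j)·cross = 19.5·52.5000 = 1023.7500
Σcross = 146.5000 → A = |Σcross|/2 = 73.2500 mm²
Σ(r_i+r_j)·cross = 4130.7500 → first moment M = |Σ|/6 = 688.4583
R_c = M/A = 688.4583/73.2500 = 9.3987 mm
θ = 330° = 5.759587 rad
V = θ·R_c·A = 5.759587·9.3987·73.2500 = 3965.235 mm³

Volume = 3965.235 mm³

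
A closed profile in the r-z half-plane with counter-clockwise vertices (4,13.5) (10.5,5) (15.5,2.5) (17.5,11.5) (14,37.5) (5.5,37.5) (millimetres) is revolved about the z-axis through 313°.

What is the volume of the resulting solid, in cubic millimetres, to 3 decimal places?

Volume = 20428.442 mm³

Profile (r,z), 6 vertices: (4,13.5) (10.5,5) (15.5,2.5) (17.5,11.5) (14,37.5) (5.5,37.5)
edge 0: (4,13.5)→(10.5,5)  cross = 4·5 − 10.5·13.5 = -121.7500; (r_i+r_j)·cross = 14.5·-121.7500 = -1765.3750
edge 1: (10.5,5)→(15.5,2.5)  cross = 10.5·2.5 − 15.5·5 = -51.2500; (r_i+r_j)·cross = 26·-51.2500 = -1332.5000
edge 2: (15.5,2.5)→(17.5,11.5)  cross = 15.5·11.5 − 17.5·2.5 = 134.5000; (r_i+r_j)·cross = 33·134.5000 = 4438.5000
edge 3: (17.5,11.5)→(14,37.5)  cross = 17.5·37.5 − 14·11.5 = 495.2500; (r_i+r_j)·cross = 31.5·495.2500 = 15600.3750
edge 4: (14,37.5)→(5.5,37.5)  cross = 14·37.5 − 5.5·37.5 = 318.7500; (r_i+r_j)·cross = 19.5·318.7500 = 6215.6250
edge 5: (5.5,37.5)→(4,13.5)  cross = 5.5·13.5 − 4·37.5 = -75.7500; (r_i+r_j)·cross = 9.5·-75.7500 = -719.6250
Σcross = 699.7500 → A = |Σcross|/2 = 349.8750 mm²
Σ(r_i+r_j)·cross = 22437.0000 → first moment M = |Σ|/6 = 3739.5000
R_c = M/A = 3739.5000/349.8750 = 10.6881 mm
θ = 313° = 5.462881 rad
V = θ·R_c·A = 5.462881·10.6881·349.8750 = 20428.442 mm³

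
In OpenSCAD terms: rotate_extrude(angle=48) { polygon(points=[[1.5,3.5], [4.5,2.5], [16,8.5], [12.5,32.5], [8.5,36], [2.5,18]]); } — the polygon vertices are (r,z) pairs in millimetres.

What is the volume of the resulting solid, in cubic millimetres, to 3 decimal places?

Volume = 2227.424 mm³

Profile (r,z), 6 vertices: (1.5,3.5) (4.5,2.5) (16,8.5) (12.5,32.5) (8.5,36) (2.5,18)
edge 0: (1.5,3.5)→(4.5,2.5)  cross = 1.5·2.5 − 4.5·3.5 = -12.0000; (r_i+r_j)·cross = 6·-12.0000 = -72.0000
edge 1: (4.5,2.5)→(16,8.5)  cross = 4.5·8.5 − 16·2.5 = -1.7500; (r_i+r_j)·cross = 20.5·-1.7500 = -35.8750
edge 2: (16,8.5)→(12.5,32.5)  cross = 16·32.5 − 12.5·8.5 = 413.7500; (r_i+r_j)·cross = 28.5·413.7500 = 11791.8750
edge 3: (12.5,32.5)→(8.5,36)  cross = 12.5·36 − 8.5·32.5 = 173.7500; (r_i+r_j)·cross = 21·173.7500 = 3648.7500
edge 4: (8.5,36)→(2.5,18)  cross = 8.5·18 − 2.5·36 = 63.0000; (r_i+r_j)·cross = 11·63.0000 = 693.0000
edge 5: (2.5,18)→(1.5,3.5)  cross = 2.5·3.5 − 1.5·18 = -18.2500; (r_i+r_j)·cross = 4·-18.2500 = -73.0000
Σcross = 618.5000 → A = |Σcross|/2 = 309.2500 mm²
Σ(r_i+r_j)·cross = 15952.7500 → first moment M = |Σ|/6 = 2658.7917
R_c = M/A = 2658.7917/309.2500 = 8.5975 mm
θ = 48° = 0.837758 rad
V = θ·R_c·A = 0.837758·8.5975·309.2500 = 2227.424 mm³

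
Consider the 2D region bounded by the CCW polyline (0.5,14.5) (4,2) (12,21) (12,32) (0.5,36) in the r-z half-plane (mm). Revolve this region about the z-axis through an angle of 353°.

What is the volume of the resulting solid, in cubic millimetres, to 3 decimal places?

Volume = 9303.899 mm³

Profile (r,z), 5 vertices: (0.5,14.5) (4,2) (12,21) (12,32) (0.5,36)
edge 0: (0.5,14.5)→(4,2)  cross = 0.5·2 − 4·14.5 = -57.0000; (r_i+r_j)·cross = 4.5·-57.0000 = -256.5000
edge 1: (4,2)→(12,21)  cross = 4·21 − 12·2 = 60.0000; (r_i+r_j)·cross = 16·60.0000 = 960.0000
edge 2: (12,21)→(12,32)  cross = 12·32 − 12·21 = 132.0000; (r_i+r_j)·cross = 24·132.0000 = 3168.0000
edge 3: (12,32)→(0.5,36)  cross = 12·36 − 0.5·32 = 416.0000; (r_i+r_j)·cross = 12.5·416.0000 = 5200.0000
edge 4: (0.5,36)→(0.5,14.5)  cross = 0.5·14.5 − 0.5·36 = -10.7500; (r_i+r_j)·cross = 1·-10.7500 = -10.7500
Σcross = 540.2500 → A = |Σcross|/2 = 270.1250 mm²
Σ(r_i+r_j)·cross = 9060.7500 → first moment M = |Σ|/6 = 1510.1250
R_c = M/A = 1510.1250/270.1250 = 5.5905 mm
θ = 353° = 6.161012 rad
V = θ·R_c·A = 6.161012·5.5905·270.1250 = 9303.899 mm³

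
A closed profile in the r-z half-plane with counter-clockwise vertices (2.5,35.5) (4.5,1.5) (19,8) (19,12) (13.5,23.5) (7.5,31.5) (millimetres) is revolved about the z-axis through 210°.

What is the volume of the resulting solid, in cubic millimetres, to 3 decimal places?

Profile (r,z), 6 vertices: (2.5,35.5) (4.5,1.5) (19,8) (19,12) (13.5,23.5) (7.5,31.5)
edge 0: (2.5,35.5)→(4.5,1.5)  cross = 2.5·1.5 − 4.5·35.5 = -156.0000; (r_i+r_j)·cross = 7·-156.0000 = -1092.0000
edge 1: (4.5,1.5)→(19,8)  cross = 4.5·8 − 19·1.5 = 7.5000; (r_i+r_j)·cross = 23.5·7.5000 = 176.2500
edge 2: (19,8)→(19,12)  cross = 19·12 − 19·8 = 76.0000; (r_i+r_j)·cross = 38·76.0000 = 2888.0000
edge 3: (19,12)→(13.5,23.5)  cross = 19·23.5 − 13.5·12 = 284.5000; (r_i+r_j)·cross = 32.5·284.5000 = 9246.2500
edge 4: (13.5,23.5)→(7.5,31.5)  cross = 13.5·31.5 − 7.5·23.5 = 249.0000; (r_i+r_j)·cross = 21·249.0000 = 5229.0000
edge 5: (7.5,31.5)→(2.5,35.5)  cross = 7.5·35.5 − 2.5·31.5 = 187.5000; (r_i+r_j)·cross = 10·187.5000 = 1875.0000
Σcross = 648.5000 → A = |Σcross|/2 = 324.2500 mm²
Σ(r_i+r_j)·cross = 18322.5000 → first moment M = |Σ|/6 = 3053.7500
R_c = M/A = 3053.7500/324.2500 = 9.4179 mm
θ = 210° = 3.665191 rad
V = θ·R_c·A = 3.665191·9.4179·324.2500 = 11192.578 mm³

Volume = 11192.578 mm³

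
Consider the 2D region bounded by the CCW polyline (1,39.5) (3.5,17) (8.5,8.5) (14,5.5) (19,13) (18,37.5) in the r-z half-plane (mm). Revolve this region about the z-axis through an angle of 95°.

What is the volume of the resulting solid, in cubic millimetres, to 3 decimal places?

Profile (r,z), 6 vertices: (1,39.5) (3.5,17) (8.5,8.5) (14,5.5) (19,13) (18,37.5)
edge 0: (1,39.5)→(3.5,17)  cross = 1·17 − 3.5·39.5 = -121.2500; (r_i+r_j)·cross = 4.5·-121.2500 = -545.6250
edge 1: (3.5,17)→(8.5,8.5)  cross = 3.5·8.5 − 8.5·17 = -114.7500; (r_i+r_j)·cross = 12·-114.7500 = -1377.0000
edge 2: (8.5,8.5)→(14,5.5)  cross = 8.5·5.5 − 14·8.5 = -72.2500; (r_i+r_j)·cross = 22.5·-72.2500 = -1625.6250
edge 3: (14,5.5)→(19,13)  cross = 14·13 − 19·5.5 = 77.5000; (r_i+r_j)·cross = 33·77.5000 = 2557.5000
edge 4: (19,13)→(18,37.5)  cross = 19·37.5 − 18·13 = 478.5000; (r_i+r_j)·cross = 37·478.5000 = 17704.5000
edge 5: (18,37.5)→(1,39.5)  cross = 18·39.5 − 1·37.5 = 673.5000; (r_i+r_j)·cross = 19·673.5000 = 12796.5000
Σcross = 921.2500 → A = |Σcross|/2 = 460.6250 mm²
Σ(r_i+r_j)·cross = 29510.2500 → first moment M = |Σ|/6 = 4918.3750
R_c = M/A = 4918.3750/460.6250 = 10.6776 mm
θ = 95° = 1.658063 rad
V = θ·R_c·A = 1.658063·10.6776·460.6250 = 8154.975 mm³

Volume = 8154.975 mm³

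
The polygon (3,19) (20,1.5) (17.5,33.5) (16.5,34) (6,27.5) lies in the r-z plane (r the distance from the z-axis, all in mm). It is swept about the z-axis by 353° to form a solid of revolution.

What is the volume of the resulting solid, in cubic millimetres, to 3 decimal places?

Volume = 23456.514 mm³

Profile (r,z), 5 vertices: (3,19) (20,1.5) (17.5,33.5) (16.5,34) (6,27.5)
edge 0: (3,19)→(20,1.5)  cross = 3·1.5 − 20·19 = -375.5000; (r_i+r_j)·cross = 23·-375.5000 = -8636.5000
edge 1: (20,1.5)→(17.5,33.5)  cross = 20·33.5 − 17.5·1.5 = 643.7500; (r_i+r_j)·cross = 37.5·643.7500 = 24140.6250
edge 2: (17.5,33.5)→(16.5,34)  cross = 17.5·34 − 16.5·33.5 = 42.2500; (r_i+r_j)·cross = 34·42.2500 = 1436.5000
edge 3: (16.5,34)→(6,27.5)  cross = 16.5·27.5 − 6·34 = 249.7500; (r_i+r_j)·cross = 22.5·249.7500 = 5619.3750
edge 4: (6,27.5)→(3,19)  cross = 6·19 − 3·27.5 = 31.5000; (r_i+r_j)·cross = 9·31.5000 = 283.5000
Σcross = 591.7500 → A = |Σcross|/2 = 295.8750 mm²
Σ(r_i+r_j)·cross = 22843.5000 → first moment M = |Σ|/6 = 3807.2500
R_c = M/A = 3807.2500/295.8750 = 12.8678 mm
θ = 353° = 6.161012 rad
V = θ·R_c·A = 6.161012·12.8678·295.8750 = 23456.514 mm³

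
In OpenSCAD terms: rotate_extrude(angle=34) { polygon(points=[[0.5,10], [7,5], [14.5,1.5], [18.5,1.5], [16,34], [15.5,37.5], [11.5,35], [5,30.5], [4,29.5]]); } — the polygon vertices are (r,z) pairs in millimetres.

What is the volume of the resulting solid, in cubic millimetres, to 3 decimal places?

Profile (r,z), 9 vertices: (0.5,10) (7,5) (14.5,1.5) (18.5,1.5) (16,34) (15.5,37.5) (11.5,35) (5,30.5) (4,29.5)
edge 0: (0.5,10)→(7,5)  cross = 0.5·5 − 7·10 = -67.5000; (r_i+r_j)·cross = 7.5·-67.5000 = -506.2500
edge 1: (7,5)→(14.5,1.5)  cross = 7·1.5 − 14.5·5 = -62.0000; (r_i+r_j)·cross = 21.5·-62.0000 = -1333.0000
edge 2: (14.5,1.5)→(18.5,1.5)  cross = 14.5·1.5 − 18.5·1.5 = -6.0000; (r_i+r_j)·cross = 33·-6.0000 = -198.0000
edge 3: (18.5,1.5)→(16,34)  cross = 18.5·34 − 16·1.5 = 605.0000; (r_i+r_j)·cross = 34.5·605.0000 = 20872.5000
edge 4: (16,34)→(15.5,37.5)  cross = 16·37.5 − 15.5·34 = 73.0000; (r_i+r_j)·cross = 31.5·73.0000 = 2299.5000
edge 5: (15.5,37.5)→(11.5,35)  cross = 15.5·35 − 11.5·37.5 = 111.2500; (r_i+r_j)·cross = 27·111.2500 = 3003.7500
edge 6: (11.5,35)→(5,30.5)  cross = 11.5·30.5 − 5·35 = 175.7500; (r_i+r_j)·cross = 16.5·175.7500 = 2899.8750
edge 7: (5,30.5)→(4,29.5)  cross = 5·29.5 − 4·30.5 = 25.5000; (r_i+r_j)·cross = 9·25.5000 = 229.5000
edge 8: (4,29.5)→(0.5,10)  cross = 4·10 − 0.5·29.5 = 25.2500; (r_i+r_j)·cross = 4.5·25.2500 = 113.6250
Σcross = 880.2500 → A = |Σcross|/2 = 440.1250 mm²
Σ(r_i+r_j)·cross = 27381.5000 → first moment M = |Σ|/6 = 4563.5833
R_c = M/A = 4563.5833/440.1250 = 10.3688 mm
θ = 34° = 0.593412 rad
V = θ·R_c·A = 0.593412·10.3688·440.1250 = 2708.085 mm³

Volume = 2708.085 mm³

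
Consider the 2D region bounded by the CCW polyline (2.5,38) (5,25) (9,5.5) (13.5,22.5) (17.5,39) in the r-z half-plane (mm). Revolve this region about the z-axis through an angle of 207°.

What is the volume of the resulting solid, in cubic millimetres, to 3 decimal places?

Profile (r,z), 5 vertices: (2.5,38) (5,25) (9,5.5) (13.5,22.5) (17.5,39)
edge 0: (2.5,38)→(5,25)  cross = 2.5·25 − 5·38 = -127.5000; (r_i+r_j)·cross = 7.5·-127.5000 = -956.2500
edge 1: (5,25)→(9,5.5)  cross = 5·5.5 − 9·25 = -197.5000; (r_i+r_j)·cross = 14·-197.5000 = -2765.0000
edge 2: (9,5.5)→(13.5,22.5)  cross = 9·22.5 − 13.5·5.5 = 128.2500; (r_i+r_j)·cross = 22.5·128.2500 = 2885.6250
edge 3: (13.5,22.5)→(17.5,39)  cross = 13.5·39 − 17.5·22.5 = 132.7500; (r_i+r_j)·cross = 31·132.7500 = 4115.2500
edge 4: (17.5,39)→(2.5,38)  cross = 17.5·38 − 2.5·39 = 567.5000; (r_i+r_j)·cross = 20·567.5000 = 11350.0000
Σcross = 503.5000 → A = |Σcross|/2 = 251.7500 mm²
Σ(r_i+r_j)·cross = 14629.6250 → first moment M = |Σ|/6 = 2438.2708
R_c = M/A = 2438.2708/251.7500 = 9.6853 mm
θ = 207° = 3.612832 rad
V = θ·R_c·A = 3.612832·9.6853·251.7500 = 8809.062 mm³

Volume = 8809.062 mm³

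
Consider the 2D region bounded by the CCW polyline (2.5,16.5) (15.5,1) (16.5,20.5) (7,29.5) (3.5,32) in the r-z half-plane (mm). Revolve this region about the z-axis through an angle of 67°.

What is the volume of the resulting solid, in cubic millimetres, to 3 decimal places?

Volume = 2783.541 mm³

Profile (r,z), 5 vertices: (2.5,16.5) (15.5,1) (16.5,20.5) (7,29.5) (3.5,32)
edge 0: (2.5,16.5)→(15.5,1)  cross = 2.5·1 − 15.5·16.5 = -253.2500; (r_i+r_j)·cross = 18·-253.2500 = -4558.5000
edge 1: (15.5,1)→(16.5,20.5)  cross = 15.5·20.5 − 16.5·1 = 301.2500; (r_i+r_j)·cross = 32·301.2500 = 9640.0000
edge 2: (16.5,20.5)→(7,29.5)  cross = 16.5·29.5 − 7·20.5 = 343.2500; (r_i+r_j)·cross = 23.5·343.2500 = 8066.3750
edge 3: (7,29.5)→(3.5,32)  cross = 7·32 − 3.5·29.5 = 120.7500; (r_i+r_j)·cross = 10.5·120.7500 = 1267.8750
edge 4: (3.5,32)→(2.5,16.5)  cross = 3.5·16.5 − 2.5·32 = -22.2500; (r_i+r_j)·cross = 6·-22.2500 = -133.5000
Σcross = 489.7500 → A = |Σcross|/2 = 244.8750 mm²
Σ(r_i+r_j)·cross = 14282.2500 → first moment M = |Σ|/6 = 2380.3750
R_c = M/A = 2380.3750/244.8750 = 9.7208 mm
θ = 67° = 1.169371 rad
V = θ·R_c·A = 1.169371·9.7208·244.8750 = 2783.541 mm³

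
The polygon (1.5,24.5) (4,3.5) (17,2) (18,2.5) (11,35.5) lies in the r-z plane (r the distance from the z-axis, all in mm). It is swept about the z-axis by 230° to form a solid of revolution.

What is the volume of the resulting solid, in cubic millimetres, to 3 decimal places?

Profile (r,z), 5 vertices: (1.5,24.5) (4,3.5) (17,2) (18,2.5) (11,35.5)
edge 0: (1.5,24.5)→(4,3.5)  cross = 1.5·3.5 − 4·24.5 = -92.7500; (r_i+r_j)·cross = 5.5·-92.7500 = -510.1250
edge 1: (4,3.5)→(17,2)  cross = 4·2 − 17·3.5 = -51.5000; (r_i+r_j)·cross = 21·-51.5000 = -1081.5000
edge 2: (17,2)→(18,2.5)  cross = 17·2.5 − 18·2 = 6.5000; (r_i+r_j)·cross = 35·6.5000 = 227.5000
edge 3: (18,2.5)→(11,35.5)  cross = 18·35.5 − 11·2.5 = 611.5000; (r_i+r_j)·cross = 29·611.5000 = 17733.5000
edge 4: (11,35.5)→(1.5,24.5)  cross = 11·24.5 − 1.5·35.5 = 216.2500; (r_i+r_j)·cross = 12.5·216.2500 = 2703.1250
Σcross = 690.0000 → A = |Σcross|/2 = 345.0000 mm²
Σ(r_i+r_j)·cross = 19072.5000 → first moment M = |Σ|/6 = 3178.7500
R_c = M/A = 3178.7500/345.0000 = 9.2138 mm
θ = 230° = 4.014257 rad
V = θ·R_c·A = 4.014257·9.2138·345.0000 = 12760.320 mm³

Volume = 12760.320 mm³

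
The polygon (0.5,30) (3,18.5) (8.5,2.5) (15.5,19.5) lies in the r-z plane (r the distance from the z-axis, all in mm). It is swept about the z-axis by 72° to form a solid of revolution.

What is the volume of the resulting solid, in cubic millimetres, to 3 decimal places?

Volume = 1744.055 mm³

Profile (r,z), 4 vertices: (0.5,30) (3,18.5) (8.5,2.5) (15.5,19.5)
edge 0: (0.5,30)→(3,18.5)  cross = 0.5·18.5 − 3·30 = -80.7500; (r_i+r_j)·cross = 3.5·-80.7500 = -282.6250
edge 1: (3,18.5)→(8.5,2.5)  cross = 3·2.5 − 8.5·18.5 = -149.7500; (r_i+r_j)·cross = 11.5·-149.7500 = -1722.1250
edge 2: (8.5,2.5)→(15.5,19.5)  cross = 8.5·19.5 − 15.5·2.5 = 127.0000; (r_i+r_j)·cross = 24·127.0000 = 3048.0000
edge 3: (15.5,19.5)→(0.5,30)  cross = 15.5·30 − 0.5·19.5 = 455.2500; (r_i+r_j)·cross = 16·455.2500 = 7284.0000
Σcross = 351.7500 → A = |Σcross|/2 = 175.8750 mm²
Σ(r_i+r_j)·cross = 8327.2500 → first moment M = |Σ|/6 = 1387.8750
R_c = M/A = 1387.8750/175.8750 = 7.8913 mm
θ = 72° = 1.256637 rad
V = θ·R_c·A = 1.256637·7.8913·175.8750 = 1744.055 mm³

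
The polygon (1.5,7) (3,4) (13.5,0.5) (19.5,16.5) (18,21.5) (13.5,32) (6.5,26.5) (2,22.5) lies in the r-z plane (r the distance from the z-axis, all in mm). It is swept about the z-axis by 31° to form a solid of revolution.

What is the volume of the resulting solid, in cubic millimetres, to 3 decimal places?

Volume = 2110.035 mm³

Profile (r,z), 8 vertices: (1.5,7) (3,4) (13.5,0.5) (19.5,16.5) (18,21.5) (13.5,32) (6.5,26.5) (2,22.5)
edge 0: (1.5,7)→(3,4)  cross = 1.5·4 − 3·7 = -15.0000; (r_i+r_j)·cross = 4.5·-15.0000 = -67.5000
edge 1: (3,4)→(13.5,0.5)  cross = 3·0.5 − 13.5·4 = -52.5000; (r_i+r_j)·cross = 16.5·-52.5000 = -866.2500
edge 2: (13.5,0.5)→(19.5,16.5)  cross = 13.5·16.5 − 19.5·0.5 = 213.0000; (r_i+r_j)·cross = 33·213.0000 = 7029.0000
edge 3: (19.5,16.5)→(18,21.5)  cross = 19.5·21.5 − 18·16.5 = 122.2500; (r_i+r_j)·cross = 37.5·122.2500 = 4584.3750
edge 4: (18,21.5)→(13.5,32)  cross = 18·32 − 13.5·21.5 = 285.7500; (r_i+r_j)·cross = 31.5·285.7500 = 9001.1250
edge 5: (13.5,32)→(6.5,26.5)  cross = 13.5·26.5 − 6.5·32 = 149.7500; (r_i+r_j)·cross = 20·149.7500 = 2995.0000
edge 6: (6.5,26.5)→(2,22.5)  cross = 6.5·22.5 − 2·26.5 = 93.2500; (r_i+r_j)·cross = 8.5·93.2500 = 792.6250
edge 7: (2,22.5)→(1.5,7)  cross = 2·7 − 1.5·22.5 = -19.7500; (r_i+r_j)·cross = 3.5·-19.7500 = -69.1250
Σcross = 776.7500 → A = |Σcross|/2 = 388.3750 mm²
Σ(r_i+r_j)·cross = 23399.2500 → first moment M = |Σ|/6 = 3899.8750
R_c = M/A = 3899.8750/388.3750 = 10.0415 mm
θ = 31° = 0.541052 rad
V = θ·R_c·A = 0.541052·10.0415·388.3750 = 2110.035 mm³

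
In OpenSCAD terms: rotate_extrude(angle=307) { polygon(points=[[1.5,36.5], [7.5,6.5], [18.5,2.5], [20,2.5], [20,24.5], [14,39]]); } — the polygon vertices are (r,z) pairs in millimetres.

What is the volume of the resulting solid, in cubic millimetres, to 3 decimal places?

Profile (r,z), 6 vertices: (1.5,36.5) (7.5,6.5) (18.5,2.5) (20,2.5) (20,24.5) (14,39)
edge 0: (1.5,36.5)→(7.5,6.5)  cross = 1.5·6.5 − 7.5·36.5 = -264.0000; (r_i+r_j)·cross = 9·-264.0000 = -2376.0000
edge 1: (7.5,6.5)→(18.5,2.5)  cross = 7.5·2.5 − 18.5·6.5 = -101.5000; (r_i+r_j)·cross = 26·-101.5000 = -2639.0000
edge 2: (18.5,2.5)→(20,2.5)  cross = 18.5·2.5 − 20·2.5 = -3.7500; (r_i+r_j)·cross = 38.5·-3.7500 = -144.3750
edge 3: (20,2.5)→(20,24.5)  cross = 20·24.5 − 20·2.5 = 440.0000; (r_i+r_j)·cross = 40·440.0000 = 17600.0000
edge 4: (20,24.5)→(14,39)  cross = 20·39 − 14·24.5 = 437.0000; (r_i+r_j)·cross = 34·437.0000 = 14858.0000
edge 5: (14,39)→(1.5,36.5)  cross = 14·36.5 − 1.5·39 = 452.5000; (r_i+r_j)·cross = 15.5·452.5000 = 7013.7500
Σcross = 960.2500 → A = |Σcross|/2 = 480.1250 mm²
Σ(r_i+r_j)·cross = 34312.3750 → first moment M = |Σ|/6 = 5718.7292
R_c = M/A = 5718.7292/480.1250 = 11.9109 mm
θ = 307° = 5.358161 rad
V = θ·R_c·A = 5.358161·11.9109·480.1250 = 30641.870 mm³

Volume = 30641.870 mm³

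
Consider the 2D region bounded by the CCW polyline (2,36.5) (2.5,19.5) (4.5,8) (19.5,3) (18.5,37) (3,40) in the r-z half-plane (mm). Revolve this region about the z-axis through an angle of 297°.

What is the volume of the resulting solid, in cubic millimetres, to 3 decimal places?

Profile (r,z), 6 vertices: (2,36.5) (2.5,19.5) (4.5,8) (19.5,3) (18.5,37) (3,40)
edge 0: (2,36.5)→(2.5,19.5)  cross = 2·19.5 − 2.5·36.5 = -52.2500; (r_i+r_j)·cross = 4.5·-52.2500 = -235.1250
edge 1: (2.5,19.5)→(4.5,8)  cross = 2.5·8 − 4.5·19.5 = -67.7500; (r_i+r_j)·cross = 7·-67.7500 = -474.2500
edge 2: (4.5,8)→(19.5,3)  cross = 4.5·3 − 19.5·8 = -142.5000; (r_i+r_j)·cross = 24·-142.5000 = -3420.0000
edge 3: (19.5,3)→(18.5,37)  cross = 19.5·37 − 18.5·3 = 666.0000; (r_i+r_j)·cross = 38·666.0000 = 25308.0000
edge 4: (18.5,37)→(3,40)  cross = 18.5·40 − 3·37 = 629.0000; (r_i+r_j)·cross = 21.5·629.0000 = 13523.5000
edge 5: (3,40)→(2,36.5)  cross = 3·36.5 − 2·40 = 29.5000; (r_i+r_j)·cross = 5·29.5000 = 147.5000
Σcross = 1062.0000 → A = |Σcross|/2 = 531.0000 mm²
Σ(r_i+r_j)·cross = 34849.6250 → first moment M = |Σ|/6 = 5808.2708
R_c = M/A = 5808.2708/531.0000 = 10.9384 mm
θ = 297° = 5.183628 rad
V = θ·R_c·A = 5.183628·10.9384·531.0000 = 30107.915 mm³

Volume = 30107.915 mm³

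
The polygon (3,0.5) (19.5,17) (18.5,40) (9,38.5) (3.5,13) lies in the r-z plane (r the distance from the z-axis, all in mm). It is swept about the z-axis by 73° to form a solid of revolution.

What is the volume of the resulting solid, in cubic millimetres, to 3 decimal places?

Volume = 5911.779 mm³

Profile (r,z), 5 vertices: (3,0.5) (19.5,17) (18.5,40) (9,38.5) (3.5,13)
edge 0: (3,0.5)→(19.5,17)  cross = 3·17 − 19.5·0.5 = 41.2500; (r_i+r_j)·cross = 22.5·41.2500 = 928.1250
edge 1: (19.5,17)→(18.5,40)  cross = 19.5·40 − 18.5·17 = 465.5000; (r_i+r_j)·cross = 38·465.5000 = 17689.0000
edge 2: (18.5,40)→(9,38.5)  cross = 18.5·38.5 − 9·40 = 352.2500; (r_i+r_j)·cross = 27.5·352.2500 = 9686.8750
edge 3: (9,38.5)→(3.5,13)  cross = 9·13 − 3.5·38.5 = -17.7500; (r_i+r_j)·cross = 12.5·-17.7500 = -221.8750
edge 4: (3.5,13)→(3,0.5)  cross = 3.5·0.5 − 3·13 = -37.2500; (r_i+r_j)·cross = 6.5·-37.2500 = -242.1250
Σcross = 804.0000 → A = |Σcross|/2 = 402.0000 mm²
Σ(r_i+r_j)·cross = 27840.0000 → first moment M = |Σ|/6 = 4640.0000
R_c = M/A = 4640.0000/402.0000 = 11.5423 mm
θ = 73° = 1.274090 rad
V = θ·R_c·A = 1.274090·11.5423·402.0000 = 5911.779 mm³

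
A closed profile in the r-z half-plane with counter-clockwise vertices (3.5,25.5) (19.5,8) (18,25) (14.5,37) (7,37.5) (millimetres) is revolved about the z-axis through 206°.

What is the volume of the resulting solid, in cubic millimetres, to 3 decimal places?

Volume = 11127.995 mm³

Profile (r,z), 5 vertices: (3.5,25.5) (19.5,8) (18,25) (14.5,37) (7,37.5)
edge 0: (3.5,25.5)→(19.5,8)  cross = 3.5·8 − 19.5·25.5 = -469.2500; (r_i+r_j)·cross = 23·-469.2500 = -10792.7500
edge 1: (19.5,8)→(18,25)  cross = 19.5·25 − 18·8 = 343.5000; (r_i+r_j)·cross = 37.5·343.5000 = 12881.2500
edge 2: (18,25)→(14.5,37)  cross = 18·37 − 14.5·25 = 303.5000; (r_i+r_j)·cross = 32.5·303.5000 = 9863.7500
edge 3: (14.5,37)→(7,37.5)  cross = 14.5·37.5 − 7·37 = 284.7500; (r_i+r_j)·cross = 21.5·284.7500 = 6122.1250
edge 4: (7,37.5)→(3.5,25.5)  cross = 7·25.5 − 3.5·37.5 = 47.2500; (r_i+r_j)·cross = 10.5·47.2500 = 496.1250
Σcross = 509.7500 → A = |Σcross|/2 = 254.8750 mm²
Σ(r_i+r_j)·cross = 18570.5000 → first moment M = |Σ|/6 = 3095.0833
R_c = M/A = 3095.0833/254.8750 = 12.1435 mm
θ = 206° = 3.595378 rad
V = θ·R_c·A = 3.595378·12.1435·254.8750 = 11127.995 mm³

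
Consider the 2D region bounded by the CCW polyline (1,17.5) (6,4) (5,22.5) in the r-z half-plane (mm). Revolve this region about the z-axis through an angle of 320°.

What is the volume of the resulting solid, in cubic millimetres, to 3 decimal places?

Volume = 882.438 mm³

Profile (r,z), 3 vertices: (1,17.5) (6,4) (5,22.5)
edge 0: (1,17.5)→(6,4)  cross = 1·4 − 6·17.5 = -101.0000; (r_i+r_j)·cross = 7·-101.0000 = -707.0000
edge 1: (6,4)→(5,22.5)  cross = 6·22.5 − 5·4 = 115.0000; (r_i+r_j)·cross = 11·115.0000 = 1265.0000
edge 2: (5,22.5)→(1,17.5)  cross = 5·17.5 − 1·22.5 = 65.0000; (r_i+r_j)·cross = 6·65.0000 = 390.0000
Σcross = 79.0000 → A = |Σcross|/2 = 39.5000 mm²
Σ(r_i+r_j)·cross = 948.0000 → first moment M = |Σ|/6 = 158.0000
R_c = M/A = 158.0000/39.5000 = 4.0000 mm
θ = 320° = 5.585054 rad
V = θ·R_c·A = 5.585054·4.0000·39.5000 = 882.438 mm³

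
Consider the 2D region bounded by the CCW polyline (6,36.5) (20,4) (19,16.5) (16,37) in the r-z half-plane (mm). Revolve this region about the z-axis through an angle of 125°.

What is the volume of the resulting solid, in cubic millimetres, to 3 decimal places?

Volume = 5410.157 mm³

Profile (r,z), 4 vertices: (6,36.5) (20,4) (19,16.5) (16,37)
edge 0: (6,36.5)→(20,4)  cross = 6·4 − 20·36.5 = -706.0000; (r_i+r_j)·cross = 26·-706.0000 = -18356.0000
edge 1: (20,4)→(19,16.5)  cross = 20·16.5 − 19·4 = 254.0000; (r_i+r_j)·cross = 39·254.0000 = 9906.0000
edge 2: (19,16.5)→(16,37)  cross = 19·37 − 16·16.5 = 439.0000; (r_i+r_j)·cross = 35·439.0000 = 15365.0000
edge 3: (16,37)→(6,36.5)  cross = 16·36.5 − 6·37 = 362.0000; (r_i+r_j)·cross = 22·362.0000 = 7964.0000
Σcross = 349.0000 → A = |Σcross|/2 = 174.5000 mm²
Σ(r_i+r_j)·cross = 14879.0000 → first moment M = |Σ|/6 = 2479.8333
R_c = M/A = 2479.8333/174.5000 = 14.2111 mm
θ = 125° = 2.181662 rad
V = θ·R_c·A = 2.181662·14.2111·174.5000 = 5410.157 mm³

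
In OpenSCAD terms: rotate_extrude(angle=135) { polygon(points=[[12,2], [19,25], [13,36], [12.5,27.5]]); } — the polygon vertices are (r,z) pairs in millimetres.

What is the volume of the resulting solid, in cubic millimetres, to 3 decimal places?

Volume = 3840.106 mm³

Profile (r,z), 4 vertices: (12,2) (19,25) (13,36) (12.5,27.5)
edge 0: (12,2)→(19,25)  cross = 12·25 − 19·2 = 262.0000; (r_i+r_j)·cross = 31·262.0000 = 8122.0000
edge 1: (19,25)→(13,36)  cross = 19·36 − 13·25 = 359.0000; (r_i+r_j)·cross = 32·359.0000 = 11488.0000
edge 2: (13,36)→(12.5,27.5)  cross = 13·27.5 − 12.5·36 = -92.5000; (r_i+r_j)·cross = 25.5·-92.5000 = -2358.7500
edge 3: (12.5,27.5)→(12,2)  cross = 12.5·2 − 12·27.5 = -305.0000; (r_i+r_j)·cross = 24.5·-305.0000 = -7472.5000
Σcross = 223.5000 → A = |Σcross|/2 = 111.7500 mm²
Σ(r_i+r_j)·cross = 9778.7500 → first moment M = |Σ|/6 = 1629.7917
R_c = M/A = 1629.7917/111.7500 = 14.5843 mm
θ = 135° = 2.356194 rad
V = θ·R_c·A = 2.356194·14.5843·111.7500 = 3840.106 mm³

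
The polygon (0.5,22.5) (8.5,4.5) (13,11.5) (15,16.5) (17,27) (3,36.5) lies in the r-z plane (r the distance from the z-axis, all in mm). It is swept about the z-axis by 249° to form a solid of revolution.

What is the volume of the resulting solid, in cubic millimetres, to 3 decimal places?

Profile (r,z), 6 vertices: (0.5,22.5) (8.5,4.5) (13,11.5) (15,16.5) (17,27) (3,36.5)
edge 0: (0.5,22.5)→(8.5,4.5)  cross = 0.5·4.5 − 8.5·22.5 = -189.0000; (r_i+r_j)·cross = 9·-189.0000 = -1701.0000
edge 1: (8.5,4.5)→(13,11.5)  cross = 8.5·11.5 − 13·4.5 = 39.2500; (r_i+r_j)·cross = 21.5·39.2500 = 843.8750
edge 2: (13,11.5)→(15,16.5)  cross = 13·16.5 − 15·11.5 = 42.0000; (r_i+r_j)·cross = 28·42.0000 = 1176.0000
edge 3: (15,16.5)→(17,27)  cross = 15·27 − 17·16.5 = 124.5000; (r_i+r_j)·cross = 32·124.5000 = 3984.0000
edge 4: (17,27)→(3,36.5)  cross = 17·36.5 − 3·27 = 539.5000; (r_i+r_j)·cross = 20·539.5000 = 10790.0000
edge 5: (3,36.5)→(0.5,22.5)  cross = 3·22.5 − 0.5·36.5 = 49.2500; (r_i+r_j)·cross = 3.5·49.2500 = 172.3750
Σcross = 605.5000 → A = |Σcross|/2 = 302.7500 mm²
Σ(r_i+r_j)·cross = 15265.2500 → first moment M = |Σ|/6 = 2544.2083
R_c = M/A = 2544.2083/302.7500 = 8.4037 mm
θ = 249° = 4.345870 rad
V = θ·R_c·A = 4.345870·8.4037·302.7500 = 11056.798 mm³

Volume = 11056.798 mm³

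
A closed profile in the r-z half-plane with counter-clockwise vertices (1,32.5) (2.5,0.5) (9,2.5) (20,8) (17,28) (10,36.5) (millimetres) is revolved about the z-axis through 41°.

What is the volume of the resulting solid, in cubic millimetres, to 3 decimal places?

Profile (r,z), 6 vertices: (1,32.5) (2.5,0.5) (9,2.5) (20,8) (17,28) (10,36.5)
edge 0: (1,32.5)→(2.5,0.5)  cross = 1·0.5 − 2.5·32.5 = -80.7500; (r_i+r_j)·cross = 3.5·-80.7500 = -282.6250
edge 1: (2.5,0.5)→(9,2.5)  cross = 2.5·2.5 − 9·0.5 = 1.7500; (r_i+r_j)·cross = 11.5·1.7500 = 20.1250
edge 2: (9,2.5)→(20,8)  cross = 9·8 − 20·2.5 = 22.0000; (r_i+r_j)·cross = 29·22.0000 = 638.0000
edge 3: (20,8)→(17,28)  cross = 20·28 − 17·8 = 424.0000; (r_i+r_j)·cross = 37·424.0000 = 15688.0000
edge 4: (17,28)→(10,36.5)  cross = 17·36.5 − 10·28 = 340.5000; (r_i+r_j)·cross = 27·340.5000 = 9193.5000
edge 5: (10,36.5)→(1,32.5)  cross = 10·32.5 − 1·36.5 = 288.5000; (r_i+r_j)·cross = 11·288.5000 = 3173.5000
Σcross = 996.0000 → A = |Σcross|/2 = 498.0000 mm²
Σ(r_i+r_j)·cross = 28430.5000 → first moment M = |Σ|/6 = 4738.4167
R_c = M/A = 4738.4167/498.0000 = 9.5149 mm
θ = 41° = 0.715585 rad
V = θ·R_c·A = 0.715585·9.5149·498.0000 = 3390.740 mm³

Volume = 3390.740 mm³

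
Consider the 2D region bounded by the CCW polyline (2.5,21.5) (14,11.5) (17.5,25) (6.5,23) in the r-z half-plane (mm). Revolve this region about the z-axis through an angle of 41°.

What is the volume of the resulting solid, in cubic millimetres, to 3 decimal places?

Profile (r,z), 4 vertices: (2.5,21.5) (14,11.5) (17.5,25) (6.5,23)
edge 0: (2.5,21.5)→(14,11.5)  cross = 2.5·11.5 − 14·21.5 = -272.2500; (r_i+r_j)·cross = 16.5·-272.2500 = -4492.1250
edge 1: (14,11.5)→(17.5,25)  cross = 14·25 − 17.5·11.5 = 148.7500; (r_i+r_j)·cross = 31.5·148.7500 = 4685.6250
edge 2: (17.5,25)→(6.5,23)  cross = 17.5·23 − 6.5·25 = 240.0000; (r_i+r_j)·cross = 24·240.0000 = 5760.0000
edge 3: (6.5,23)→(2.5,21.5)  cross = 6.5·21.5 − 2.5·23 = 82.2500; (r_i+r_j)·cross = 9·82.2500 = 740.2500
Σcross = 198.7500 → A = |Σcross|/2 = 99.3750 mm²
Σ(r_i+r_j)·cross = 6693.7500 → first moment M = |Σ|/6 = 1115.6250
R_c = M/A = 1115.6250/99.3750 = 11.2264 mm
θ = 41° = 0.715585 rad
V = θ·R_c·A = 0.715585·11.2264·99.3750 = 798.325 mm³

Volume = 798.325 mm³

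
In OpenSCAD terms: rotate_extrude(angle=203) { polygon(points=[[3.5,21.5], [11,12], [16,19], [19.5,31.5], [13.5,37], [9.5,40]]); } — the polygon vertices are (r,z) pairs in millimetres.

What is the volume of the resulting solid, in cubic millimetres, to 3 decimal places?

Volume = 10230.466 mm³

Profile (r,z), 6 vertices: (3.5,21.5) (11,12) (16,19) (19.5,31.5) (13.5,37) (9.5,40)
edge 0: (3.5,21.5)→(11,12)  cross = 3.5·12 − 11·21.5 = -194.5000; (r_i+r_j)·cross = 14.5·-194.5000 = -2820.2500
edge 1: (11,12)→(16,19)  cross = 11·19 − 16·12 = 17.0000; (r_i+r_j)·cross = 27·17.0000 = 459.0000
edge 2: (16,19)→(19.5,31.5)  cross = 16·31.5 − 19.5·19 = 133.5000; (r_i+r_j)·cross = 35.5·133.5000 = 4739.2500
edge 3: (19.5,31.5)→(13.5,37)  cross = 19.5·37 − 13.5·31.5 = 296.2500; (r_i+r_j)·cross = 33·296.2500 = 9776.2500
edge 4: (13.5,37)→(9.5,40)  cross = 13.5·40 − 9.5·37 = 188.5000; (r_i+r_j)·cross = 23·188.5000 = 4335.5000
edge 5: (9.5,40)→(3.5,21.5)  cross = 9.5·21.5 − 3.5·40 = 64.2500; (r_i+r_j)·cross = 13·64.2500 = 835.2500
Σcross = 505.0000 → A = |Σcross|/2 = 252.5000 mm²
Σ(r_i+r_j)·cross = 17325.0000 → first moment M = |Σ|/6 = 2887.5000
R_c = M/A = 2887.5000/252.5000 = 11.4356 mm
θ = 203° = 3.543018 rad
V = θ·R_c·A = 3.543018·11.4356·252.5000 = 10230.466 mm³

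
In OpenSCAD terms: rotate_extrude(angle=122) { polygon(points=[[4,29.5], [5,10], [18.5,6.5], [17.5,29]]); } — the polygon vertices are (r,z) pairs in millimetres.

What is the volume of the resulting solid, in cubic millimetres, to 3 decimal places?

Profile (r,z), 4 vertices: (4,29.5) (5,10) (18.5,6.5) (17.5,29)
edge 0: (4,29.5)→(5,10)  cross = 4·10 − 5·29.5 = -107.5000; (r_i+r_j)·cross = 9·-107.5000 = -967.5000
edge 1: (5,10)→(18.5,6.5)  cross = 5·6.5 − 18.5·10 = -152.5000; (r_i+r_j)·cross = 23.5·-152.5000 = -3583.7500
edge 2: (18.5,6.5)→(17.5,29)  cross = 18.5·29 − 17.5·6.5 = 422.7500; (r_i+r_j)·cross = 36·422.7500 = 15219.0000
edge 3: (17.5,29)→(4,29.5)  cross = 17.5·29.5 − 4·29 = 400.2500; (r_i+r_j)·cross = 21.5·400.2500 = 8605.3750
Σcross = 563.0000 → A = |Σcross|/2 = 281.5000 mm²
Σ(r_i+r_j)·cross = 19273.1250 → first moment M = |Σ|/6 = 3212.1875
R_c = M/A = 3212.1875/281.5000 = 11.4110 mm
θ = 122° = 2.129302 rad
V = θ·R_c·A = 2.129302·11.4110·281.5000 = 6839.716 mm³

Volume = 6839.716 mm³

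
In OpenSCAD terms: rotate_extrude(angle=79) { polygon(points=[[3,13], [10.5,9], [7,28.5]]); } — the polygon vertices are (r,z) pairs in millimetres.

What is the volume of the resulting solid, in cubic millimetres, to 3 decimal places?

Profile (r,z), 3 vertices: (3,13) (10.5,9) (7,28.5)
edge 0: (3,13)→(10.5,9)  cross = 3·9 − 10.5·13 = -109.5000; (r_i+r_j)·cross = 13.5·-109.5000 = -1478.2500
edge 1: (10.5,9)→(7,28.5)  cross = 10.5·28.5 − 7·9 = 236.2500; (r_i+r_j)·cross = 17.5·236.2500 = 4134.3750
edge 2: (7,28.5)→(3,13)  cross = 7·13 − 3·28.5 = 5.5000; (r_i+r_j)·cross = 10·5.5000 = 55.0000
Σcross = 132.2500 → A = |Σcross|/2 = 66.1250 mm²
Σ(r_i+r_j)·cross = 2711.1250 → first moment M = |Σ|/6 = 451.8542
R_c = M/A = 451.8542/66.1250 = 6.8333 mm
θ = 79° = 1.378810 rad
V = θ·R_c·A = 1.378810·6.8333·66.1250 = 623.021 mm³

Volume = 623.021 mm³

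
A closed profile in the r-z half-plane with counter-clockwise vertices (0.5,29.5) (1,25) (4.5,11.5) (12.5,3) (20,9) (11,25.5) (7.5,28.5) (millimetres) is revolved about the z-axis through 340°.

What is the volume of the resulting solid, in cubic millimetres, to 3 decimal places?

Profile (r,z), 7 vertices: (0.5,29.5) (1,25) (4.5,11.5) (12.5,3) (20,9) (11,25.5) (7.5,28.5)
edge 0: (0.5,29.5)→(1,25)  cross = 0.5·25 − 1·29.5 = -17.0000; (r_i+r_j)·cross = 1.5·-17.0000 = -25.5000
edge 1: (1,25)→(4.5,11.5)  cross = 1·11.5 − 4.5·25 = -101.0000; (r_i+r_j)·cross = 5.5·-101.0000 = -555.5000
edge 2: (4.5,11.5)→(12.5,3)  cross = 4.5·3 − 12.5·11.5 = -130.2500; (r_i+r_j)·cross = 17·-130.2500 = -2214.2500
edge 3: (12.5,3)→(20,9)  cross = 12.5·9 − 20·3 = 52.5000; (r_i+r_j)·cross = 32.5·52.5000 = 1706.2500
edge 4: (20,9)→(11,25.5)  cross = 20·25.5 − 11·9 = 411.0000; (r_i+r_j)·cross = 31·411.0000 = 12741.0000
edge 5: (11,25.5)→(7.5,28.5)  cross = 11·28.5 − 7.5·25.5 = 122.2500; (r_i+r_j)·cross = 18.5·122.2500 = 2261.6250
edge 6: (7.5,28.5)→(0.5,29.5)  cross = 7.5·29.5 − 0.5·28.5 = 207.0000; (r_i+r_j)·cross = 8·207.0000 = 1656.0000
Σcross = 544.5000 → A = |Σcross|/2 = 272.2500 mm²
Σ(r_i+r_j)·cross = 15569.6250 → first moment M = |Σ|/6 = 2594.9375
R_c = M/A = 2594.9375/272.2500 = 9.5315 mm
θ = 340° = 5.934119 rad
V = θ·R_c·A = 5.934119·9.5315·272.2500 = 15398.669 mm³

Volume = 15398.669 mm³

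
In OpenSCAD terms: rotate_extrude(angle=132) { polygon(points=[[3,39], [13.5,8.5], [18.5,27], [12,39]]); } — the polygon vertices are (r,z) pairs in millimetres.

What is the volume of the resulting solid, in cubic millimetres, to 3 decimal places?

Profile (r,z), 4 vertices: (3,39) (13.5,8.5) (18.5,27) (12,39)
edge 0: (3,39)→(13.5,8.5)  cross = 3·8.5 − 13.5·39 = -501.0000; (r_i+r_j)·cross = 16.5·-501.0000 = -8266.5000
edge 1: (13.5,8.5)→(18.5,27)  cross = 13.5·27 − 18.5·8.5 = 207.2500; (r_i+r_j)·cross = 32·207.2500 = 6632.0000
edge 2: (18.5,27)→(12,39)  cross = 18.5·39 − 12·27 = 397.5000; (r_i+r_j)·cross = 30.5·397.5000 = 12123.7500
edge 3: (12,39)→(3,39)  cross = 12·39 − 3·39 = 351.0000; (r_i+r_j)·cross = 15·351.0000 = 5265.0000
Σcross = 454.7500 → A = |Σcross|/2 = 227.3750 mm²
Σ(r_i+r_j)·cross = 15754.2500 → first moment M = |Σ|/6 = 2625.7083
R_c = M/A = 2625.7083/227.3750 = 11.5479 mm
θ = 132° = 2.303835 rad
V = θ·R_c·A = 2.303835·11.5479·227.3750 = 6049.198 mm³

Volume = 6049.198 mm³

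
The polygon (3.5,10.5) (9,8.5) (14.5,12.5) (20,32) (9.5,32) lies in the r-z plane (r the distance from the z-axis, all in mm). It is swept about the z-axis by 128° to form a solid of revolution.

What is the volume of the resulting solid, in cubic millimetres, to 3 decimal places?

Volume = 5984.850 mm³

Profile (r,z), 5 vertices: (3.5,10.5) (9,8.5) (14.5,12.5) (20,32) (9.5,32)
edge 0: (3.5,10.5)→(9,8.5)  cross = 3.5·8.5 − 9·10.5 = -64.7500; (r_i+r_j)·cross = 12.5·-64.7500 = -809.3750
edge 1: (9,8.5)→(14.5,12.5)  cross = 9·12.5 − 14.5·8.5 = -10.7500; (r_i+r_j)·cross = 23.5·-10.7500 = -252.6250
edge 2: (14.5,12.5)→(20,32)  cross = 14.5·32 − 20·12.5 = 214.0000; (r_i+r_j)·cross = 34.5·214.0000 = 7383.0000
edge 3: (20,32)→(9.5,32)  cross = 20·32 − 9.5·32 = 336.0000; (r_i+r_j)·cross = 29.5·336.0000 = 9912.0000
edge 4: (9.5,32)→(3.5,10.5)  cross = 9.5·10.5 − 3.5·32 = -12.2500; (r_i+r_j)·cross = 13·-12.2500 = -159.2500
Σcross = 462.2500 → A = |Σcross|/2 = 231.1250 mm²
Σ(r_i+r_j)·cross = 16073.7500 → first moment M = |Σ|/6 = 2678.9583
R_c = M/A = 2678.9583/231.1250 = 11.5910 mm
θ = 128° = 2.234021 rad
V = θ·R_c·A = 2.234021·11.5910·231.1250 = 5984.850 mm³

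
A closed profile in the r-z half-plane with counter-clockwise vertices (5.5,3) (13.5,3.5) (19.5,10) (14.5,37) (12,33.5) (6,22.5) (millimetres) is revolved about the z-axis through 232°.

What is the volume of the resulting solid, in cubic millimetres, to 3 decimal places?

Profile (r,z), 6 vertices: (5.5,3) (13.5,3.5) (19.5,10) (14.5,37) (12,33.5) (6,22.5)
edge 0: (5.5,3)→(13.5,3.5)  cross = 5.5·3.5 − 13.5·3 = -21.2500; (r_i+r_j)·cross = 19·-21.2500 = -403.7500
edge 1: (13.5,3.5)→(19.5,10)  cross = 13.5·10 − 19.5·3.5 = 66.7500; (r_i+r_j)·cross = 33·66.7500 = 2202.7500
edge 2: (19.5,10)→(14.5,37)  cross = 19.5·37 − 14.5·10 = 576.5000; (r_i+r_j)·cross = 34·576.5000 = 19601.0000
edge 3: (14.5,37)→(12,33.5)  cross = 14.5·33.5 − 12·37 = 41.7500; (r_i+r_j)·cross = 26.5·41.7500 = 1106.3750
edge 4: (12,33.5)→(6,22.5)  cross = 12·22.5 − 6·33.5 = 69.0000; (r_i+r_j)·cross = 18·69.0000 = 1242.0000
edge 5: (6,22.5)→(5.5,3)  cross = 6·3 − 5.5·22.5 = -105.7500; (r_i+r_j)·cross = 11.5·-105.7500 = -1216.1250
Σcross = 627.0000 → A = |Σcross|/2 = 313.5000 mm²
Σ(r_i+r_j)·cross = 22532.2500 → first moment M = |Σ|/6 = 3755.3750
R_c = M/A = 3755.3750/313.5000 = 11.9789 mm
θ = 232° = 4.049164 rad
V = θ·R_c·A = 4.049164·11.9789·313.5000 = 15206.129 mm³

Volume = 15206.129 mm³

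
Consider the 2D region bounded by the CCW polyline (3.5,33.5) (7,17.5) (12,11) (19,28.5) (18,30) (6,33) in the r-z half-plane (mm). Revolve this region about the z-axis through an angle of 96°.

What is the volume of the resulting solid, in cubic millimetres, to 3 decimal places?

Volume = 3528.113 mm³

Profile (r,z), 6 vertices: (3.5,33.5) (7,17.5) (12,11) (19,28.5) (18,30) (6,33)
edge 0: (3.5,33.5)→(7,17.5)  cross = 3.5·17.5 − 7·33.5 = -173.2500; (r_i+r_j)·cross = 10.5·-173.2500 = -1819.1250
edge 1: (7,17.5)→(12,11)  cross = 7·11 − 12·17.5 = -133.0000; (r_i+r_j)·cross = 19·-133.0000 = -2527.0000
edge 2: (12,11)→(19,28.5)  cross = 12·28.5 − 19·11 = 133.0000; (r_i+r_j)·cross = 31·133.0000 = 4123.0000
edge 3: (19,28.5)→(18,30)  cross = 19·30 − 18·28.5 = 57.0000; (r_i+r_j)·cross = 37·57.0000 = 2109.0000
edge 4: (18,30)→(6,33)  cross = 18·33 − 6·30 = 414.0000; (r_i+r_j)·cross = 24·414.0000 = 9936.0000
edge 5: (6,33)→(3.5,33.5)  cross = 6·33.5 − 3.5·33 = 85.5000; (r_i+r_j)·cross = 9.5·85.5000 = 812.2500
Σcross = 383.2500 → A = |Σcross|/2 = 191.6250 mm²
Σ(r_i+r_j)·cross = 12634.1250 → first moment M = |Σ|/6 = 2105.6875
R_c = M/A = 2105.6875/191.6250 = 10.9886 mm
θ = 96° = 1.675516 rad
V = θ·R_c·A = 1.675516·10.9886·191.6250 = 3528.113 mm³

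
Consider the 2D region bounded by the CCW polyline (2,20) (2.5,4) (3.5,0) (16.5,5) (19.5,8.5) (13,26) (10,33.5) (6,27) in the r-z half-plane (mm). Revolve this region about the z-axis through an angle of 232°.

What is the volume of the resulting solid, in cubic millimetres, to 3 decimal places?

Profile (r,z), 8 vertices: (2,20) (2.5,4) (3.5,0) (16.5,5) (19.5,8.5) (13,26) (10,33.5) (6,27)
edge 0: (2,20)→(2.5,4)  cross = 2·4 − 2.5·20 = -42.0000; (r_i+r_j)·cross = 4.5·-42.0000 = -189.0000
edge 1: (2.5,4)→(3.5,0)  cross = 2.5·0 − 3.5·4 = -14.0000; (r_i+r_j)·cross = 6·-14.0000 = -84.0000
edge 2: (3.5,0)→(16.5,5)  cross = 3.5·5 − 16.5·0 = 17.5000; (r_i+r_j)·cross = 20·17.5000 = 350.0000
edge 3: (16.5,5)→(19.5,8.5)  cross = 16.5·8.5 − 19.5·5 = 42.7500; (r_i+r_j)·cross = 36·42.7500 = 1539.0000
edge 4: (19.5,8.5)→(13,26)  cross = 19.5·26 − 13·8.5 = 396.5000; (r_i+r_j)·cross = 32.5·396.5000 = 12886.2500
edge 5: (13,26)→(10,33.5)  cross = 13·33.5 − 10·26 = 175.5000; (r_i+r_j)·cross = 23·175.5000 = 4036.5000
edge 6: (10,33.5)→(6,27)  cross = 10·27 − 6·33.5 = 69.0000; (r_i+r_j)·cross = 16·69.0000 = 1104.0000
edge 7: (6,27)→(2,20)  cross = 6·20 − 2·27 = 66.0000; (r_i+r_j)·cross = 8·66.0000 = 528.0000
Σcross = 711.2500 → A = |Σcross|/2 = 355.6250 mm²
Σ(r_i+r_j)·cross = 20170.7500 → first moment M = |Σ|/6 = 3361.7917
R_c = M/A = 3361.7917/355.6250 = 9.4532 mm
θ = 232° = 4.049164 rad
V = θ·R_c·A = 4.049164·9.4532·355.6250 = 13612.445 mm³

Volume = 13612.445 mm³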